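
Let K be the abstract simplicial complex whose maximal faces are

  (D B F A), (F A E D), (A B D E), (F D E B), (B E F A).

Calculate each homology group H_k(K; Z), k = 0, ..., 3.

K has 5 vertices, 10 edges, 10 triangles, 5 3-simplices.
rank ∂_0 = 0, rank ∂_1 = 4 ⇒ b_0 = 5 − 0 − 4 = 1; all invariant factors of ∂_1 are 1 so no torsion. So H_0 ≅ Z.
rank ∂_1 = 4, rank ∂_2 = 6 ⇒ b_1 = 10 − 4 − 6 = 0; all invariant factors of ∂_2 are 1 so no torsion. So H_1 ≅ 0.
rank ∂_2 = 6, rank ∂_3 = 4 ⇒ b_2 = 10 − 6 − 4 = 0; all invariant factors of ∂_3 are 1 so no torsion. So H_2 ≅ 0.
rank ∂_3 = 4, rank ∂_4 = 0 ⇒ b_3 = 5 − 4 − 0 = 1. So H_3 ≅ Z.

H_0 = Z,  H_1 = 0,  H_2 = 0,  H_3 = Z.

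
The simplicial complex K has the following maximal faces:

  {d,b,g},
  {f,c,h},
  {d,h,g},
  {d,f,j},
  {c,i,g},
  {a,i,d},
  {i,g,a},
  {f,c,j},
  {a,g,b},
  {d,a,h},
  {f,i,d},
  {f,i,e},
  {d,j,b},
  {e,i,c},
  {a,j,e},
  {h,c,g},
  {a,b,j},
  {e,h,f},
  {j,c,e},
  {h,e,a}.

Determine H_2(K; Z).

H_2 ≅ 0.

We work with the vertex ordering a < b < c < d < e < f < g < h < i < j. The simplices of K, each written with vertices in increasing order, are:

  0-simplices (10): a, b, c, d, e, f, g, h, i, j
  1-simplices (30): ab, ad, ae, ag, ah, ai, aj, bd, bg, bj, ce, cf, cg, ch, ci, cj, df, dg, dh, di, dj, ef, eh, ei, ej, fh, fi, fj, gh, gi
  2-simplices (20): abg, abj, adh, adi, aeh, aej, agi, bdg, bdj, cei, cej, cfh, cfj, cgh, cgi, dfi, dfj, dgh, efh, efi

so the chain groups are C_0 ≅ Z^10, C_1 ≅ Z^30, C_2 ≅ Z^20.

The boundary map ∂_1: C_1 → C_0 maps an edge to its endpoints' difference, ∂[p,q] = q − p. For instance
  ∂gh = h − g.
As a 10×30 matrix over Z this has rank 9, with invariant factors (1,1,1,1,1,1,1,1,1).

∂_2: C_2 → C_1 maps a triangle to the signed sum of its edges. For instance
  ∂dgh = gh − dh + dg,
  ∂aeh = eh − ah + ae.
The 30×20 boundary matrix has rank 20 and Smith normal form diag(1,1,1,1,1,1,1,1,1,1,1,1,1,1,1,1,1,1,1,2).

From H_k ≅ ker(∂_k) / im(∂_{k+1}) we obtain:

  H_2: rank ker ∂_2 − rank ∂_3 = (20 − 20) − 0 = 0, and there is no ∂_3, so H_2 ≅ 0.

(K is a triangulation of the Klein bottle.)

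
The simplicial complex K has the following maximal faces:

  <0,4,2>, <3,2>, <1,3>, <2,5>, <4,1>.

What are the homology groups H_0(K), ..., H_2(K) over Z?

We work with the vertex ordering 0 < 1 < 2 < 3 < 4 < 5. The simplices of K, each written with vertices in increasing order, are:

  0-simplices (6): [0], [1], [2], [3], [4], [5]
  1-simplices (7): [0,2], [0,4], [1,3], [1,4], [2,3], [2,4], [2,5]
  2-simplices (1): [0,2,4]

giving chain groups C_0 ≅ Z^6, C_1 ≅ Z^7, C_2 ≅ Z^1.

∂_1: C_1 → C_0 is given by ∂[p,q] = [q] − [p]. For instance
  ∂[1,4] = [4] − [1].
The 6×7 boundary matrix has rank 5 and Smith normal form diag(1,1,1,1,1).

∂_2: C_2 → C_1 maps a triangle to the signed sum of its edges. For instance
  ∂[0,2,4] = [2,4] − [0,4] + [0,2].
The 7×1 boundary matrix has rank 1 and Smith normal form diag(1).

From H_k ≅ ker(∂_k) / im(∂_{k+1}) we obtain:

  H_0: rank C_0 − rank ∂_1 = 6 − 5 = 1, and the invariant factors of ∂_1 are all 1, so H_0 ≅ Z.
  H_1: rank ker ∂_1 − rank ∂_2 = (7 − 5) − 1 = 1, and the invariant factors of ∂_2 are all 1, so H_1 ≅ Z.
  H_2: rank ker ∂_2 − rank ∂_3 = (1 − 1) − 0 = 0, and there is no ∂_3, so H_2 ≅ 0.

H_0 ≅ Z,  H_1 ≅ Z,  H_2 = 0.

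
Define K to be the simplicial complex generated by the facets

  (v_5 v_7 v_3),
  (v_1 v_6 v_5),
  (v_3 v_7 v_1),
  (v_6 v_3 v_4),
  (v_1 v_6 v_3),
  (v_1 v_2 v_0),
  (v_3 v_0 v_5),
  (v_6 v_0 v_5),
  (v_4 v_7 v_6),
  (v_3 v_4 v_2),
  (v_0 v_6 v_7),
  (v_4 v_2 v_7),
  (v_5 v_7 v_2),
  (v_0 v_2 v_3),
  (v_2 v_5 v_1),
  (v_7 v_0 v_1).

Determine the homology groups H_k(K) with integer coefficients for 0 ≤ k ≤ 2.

Order the vertices as v_0 < v_1 < v_2 < v_3 < v_4 < v_5 < v_6 < v_7. Listing each simplex with vertices in this order, K has dimension 2 with simplices:

  0-simplices (8): [v_0], [v_1], [v_2], [v_3], [v_4], [v_5], [v_6], [v_7]
  1-simplices (24): (24 of them)
  2-simplices (16): (16 of them)

Hence C_0 ≅ Z^8, C_1 ≅ Z^24, C_2 ≅ Z^16.

∂_1: C_1 → C_0 sends each edge [p,q] (with p < q) to q − p.
This gives a 8×24 integer matrix of rank 7; reducing to Smith normal form yields diagonal entries (1,1,1,1,1,1,1).

∂_2: C_2 → C_1 sends each 2-simplex [p,q,r] to [q,r] − [p,r] + [p,q]. For instance
  ∂[v_1,v_2,v_5] = [v_2,v_5] − [v_1,v_5] + [v_1,v_2],
  ∂[v_0,v_3,v_5] = [v_3,v_5] − [v_0,v_5] + [v_0,v_3].
This gives a 24×16 integer matrix of rank 15; reducing to Smith normal form yields diagonal entries (1,1,1,1,1,1,1,1,1,1,1,1,1,1,1).

From H_k ≅ ker(∂_k) / im(∂_{k+1}) we obtain:

  H_0: rank C_0 − rank ∂_1 = 8 − 7 = 1, and the invariant factors of ∂_1 are all 1, so H_0 = Z.
  H_1: rank ker ∂_1 − rank ∂_2 = (24 − 7) − 15 = 2, and the invariant factors of ∂_2 are all 1, so H_1 = Z^2.
  H_2: rank ker ∂_2 − rank ∂_3 = (16 − 15) − 0 = 1, and there is no ∂_3, so H_2 = Z.

As a check, the Euler characteristic is 8 − 24 + 16 = 0, which agrees with 1 − 2 + 1 = 0.

H_0 = Z,  H_1 = Z^2,  H_2 = Z.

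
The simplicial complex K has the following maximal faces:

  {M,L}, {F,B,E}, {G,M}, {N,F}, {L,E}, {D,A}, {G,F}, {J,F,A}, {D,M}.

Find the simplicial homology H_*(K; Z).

H_0 ≅ Z,  H_1 ≅ Z^2,  H_2 = 0.

Take the total order A < B < D < E < F < G < J < L < M < N on the vertex set. Then K (dimension 2) consists of the simplices:

  0-simplices (10): A, B, D, E, F, G, J, L, M, N
  1-simplices (13): AD, AF, AJ, BE, BF, DM, EF, EL, FG, FJ, FN, GM, LM
  2-simplices (2): AFJ, BEF

so the chain groups are C_0 ≅ Z^10, C_1 ≅ Z^13, C_2 ≅ Z^2.

Boundary ∂_1: C_1 → C_0 maps an edge to its endpoints' difference, ∂[p,q] = q − p. For instance
  ∂LM = M − L.
This gives a 10×13 integer matrix of rank 9; reducing to Smith normal form yields diagonal entries (1,1,1,1,1,1,1,1,1).

Boundary ∂_2: C_2 → C_1 sends each 2-simplex [p,q,r] to [q,r] − [p,r] + [p,q]. For instance
  ∂BEF = EF − BF + BE,
  ∂AFJ = FJ − AJ + AF.
The resulting 13×2 matrix has rank 2, and its Smith normal form has invariant factors (1,1).

Computing H_k = (kernel of ∂_k) / (image of ∂_{k+1}):

  H_0: rank C_0 − rank ∂_1 = 10 − 9 = 1, and the invariant factors of ∂_1 are all 1, so H_0 ≅ Z.
  H_1: rank ker ∂_1 − rank ∂_2 = (13 − 9) − 2 = 2, and the invariant factors of ∂_2 are all 1, so H_1 ≅ Z^2.
  H_2: rank ker ∂_2 − rank ∂_3 = (2 − 2) − 0 = 0, and there is no ∂_3, so H_2 ≅ 0.

As a check, the Euler characteristic is 10 − 13 + 2 = -1, which agrees with 1 − 2 + 0 = -1.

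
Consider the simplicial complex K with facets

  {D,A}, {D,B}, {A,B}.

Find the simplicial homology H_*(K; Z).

H_0 ≅ Z,  H_1 ≅ Z.

Order the vertices as A < B < D. Listing each simplex with vertices in this order, K has dimension 1 with simplices:

  0-simplices (3): A, B, D
  1-simplices (3): AB, AD, BD

Hence C_0 ≅ Z^3, C_1 ≅ Z^3.

The boundary map ∂_1: C_1 → C_0 sends each edge [p,q] (with p < q) to q − p. For instance
  ∂AB = B − A.
As a 3×3 matrix over Z this has rank 2, with invariant factors (1,1).

Computing H_k = (kernel of ∂_k) / (image of ∂_{k+1}):

  H_0: rank C_0 − rank ∂_1 = 3 − 2 = 1, and the invariant factors of ∂_1 are all 1, so H_0 ≅ Z.
  H_1: rank ker ∂_1 − rank ∂_2 = (3 − 2) − 0 = 1, and there is no ∂_2, so H_1 ≅ Z.

(K is a triangulation of the circle S^1.)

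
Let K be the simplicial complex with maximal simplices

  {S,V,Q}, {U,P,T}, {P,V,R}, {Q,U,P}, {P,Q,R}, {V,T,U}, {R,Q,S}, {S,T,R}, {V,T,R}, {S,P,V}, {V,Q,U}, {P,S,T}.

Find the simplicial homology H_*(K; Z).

Take the total order P < Q < R < S < T < U < V on the vertex set. Then K (dimension 2) consists of the simplices:

  0-simplices (7): P, Q, R, S, T, U, V
  1-simplices (18): PQ, PR, PS, PT, PU, PV, QR, QS, QU, QV, RS, RT, RV, ST, SV, TU, TV, UV
  2-simplices (12): PQR, PQU, PRV, PST, PSV, PTU, QRS, QSV, QUV, RST, RTV, TUV

Hence C_0 ≅ Z^7, C_1 ≅ Z^18, C_2 ≅ Z^12.

Boundary ∂_1: C_1 → C_0 is given by ∂[p,q] = [q] − [p].
As a 7×18 matrix over Z this has rank 6, with invariant factors (1,1,1,1,1,1).

The boundary map ∂_2: C_2 → C_1 sends each 2-simplex [p,q,r] to [q,r] − [p,r] + [p,q]. For instance
  ∂PST = ST − PT + PS,
  ∂PTU = TU − PU + PT.
As a 18×12 matrix over Z this has rank 12, with invariant factors (1,1,1,1,1,1,1,1,1,1,1,2).

From H_k ≅ ker(∂_k) / im(∂_{k+1}) we obtain:

  H_0: rank C_0 − rank ∂_1 = 7 − 6 = 1, and the invariant factors of ∂_1 are all 1, so H_0 ≅ Z.
  H_1: rank ker ∂_1 − rank ∂_2 = (18 − 6) − 12 = 0, and ∂_2 has invariant factor 2 > 1, so H_1 ≅ Z/2.
  H_2: rank ker ∂_2 − rank ∂_3 = (12 − 12) − 0 = 0, and there is no ∂_3, so H_2 ≅ 0.

H_0 ≅ Z,  H_1 ≅ Z/2,  H_2 = 0.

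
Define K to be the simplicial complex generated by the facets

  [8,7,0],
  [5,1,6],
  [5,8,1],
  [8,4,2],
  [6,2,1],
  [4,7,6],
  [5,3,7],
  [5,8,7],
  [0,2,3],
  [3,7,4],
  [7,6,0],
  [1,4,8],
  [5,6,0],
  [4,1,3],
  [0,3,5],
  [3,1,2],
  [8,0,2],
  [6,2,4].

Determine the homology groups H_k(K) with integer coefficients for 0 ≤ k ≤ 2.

Fix the vertex order 0 < 1 < 2 < 3 < 4 < 5 < 6 < 7 < 8 and write every simplex with vertices in increasing order. Then dim K = 2 and the simplices of K are:

  0-simplices (9): [0], [1], [2], [3], [4], [5], [6], [7], [8]
  1-simplices (27): (27 of them)
  2-simplices (18): [0,2,3], [0,2,8], [0,3,5], [0,5,6], [0,6,7], [0,7,8], [1,2,3], [1,2,6], [1,3,4], [1,4,8], [1,5,6], [1,5,8], [2,4,6], [2,4,8], [3,4,7], [3,5,7], [4,6,7], [5,7,8]

giving chain groups C_0 ≅ Z^9, C_1 ≅ Z^27, C_2 ≅ Z^18.

The boundary map ∂_1: C_1 → C_0 sends each edge [p,q] (with p < q) to q − p.
The 9×27 boundary matrix has rank 8 and Smith normal form diag(1,1,1,1,1,1,1,1).

The boundary map ∂_2: C_2 → C_1 maps a triangle to the signed sum of its edges. For instance
  ∂[1,4,8] = [4,8] − [1,8] + [1,4],
  ∂[5,7,8] = [7,8] − [5,8] + [5,7].
The resulting 27×18 matrix has rank 18, and its Smith normal form has invariant factors (1,1,1,1,1,1,1,1,1,1,1,1,1,1,1,1,1,2).

Computing H_k = (kernel of ∂_k) / (image of ∂_{k+1}):

  H_0: rank C_0 − rank ∂_1 = 9 − 8 = 1, and the invariant factors of ∂_1 are all 1, so H_0 = Z.
  H_1: rank ker ∂_1 − rank ∂_2 = (27 − 8) − 18 = 1, and ∂_2 has invariant factor 2 > 1, so H_1 = Z ⊕ Z/2Z.
  H_2: rank ker ∂_2 − rank ∂_3 = (18 − 18) − 0 = 0, and there is no ∂_3, so H_2 = 0.

As a check, the Euler characteristic is 9 − 27 + 18 = 0, which agrees with 1 − 1 + 0 = 0.

H_0 = Z,  H_1 = Z ⊕ Z/2Z,  H_2 = 0.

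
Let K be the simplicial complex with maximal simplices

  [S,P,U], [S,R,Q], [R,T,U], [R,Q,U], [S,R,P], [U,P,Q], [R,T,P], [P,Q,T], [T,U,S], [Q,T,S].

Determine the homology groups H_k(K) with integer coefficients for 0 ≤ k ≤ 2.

Take the total order P < Q < R < S < T < U on the vertex set. Then K (dimension 2) consists of the simplices:

  0-simplices (6): P, Q, R, S, T, U
  1-simplices (15): PQ, PR, PS, PT, PU, QR, QS, QT, QU, RS, RT, RU, ST, SU, TU
  2-simplices (10): PQT, PQU, PRS, PRT, PSU, QRS, QRU, QST, RTU, STU

Hence C_0 ≅ Z^6, C_1 ≅ Z^15, C_2 ≅ Z^10.

Boundary ∂_1: C_1 → C_0 maps an edge to its endpoints' difference, ∂[p,q] = q − p. For instance
  ∂PU = U − P.
This gives a 6×15 integer matrix of rank 5; reducing to Smith normal form yields diagonal entries (1,1,1,1,1).

∂_2: C_2 → C_1 maps a triangle to the signed sum of its edges. For instance
  ∂PQU = QU − PU + PQ,
  ∂RTU = TU − RU + RT.
The resulting 15×10 matrix has rank 10, and its Smith normal form has invariant factors (1,1,1,1,1,1,1,1,1,2).

Now H_k = ker ∂_k / im ∂_{k+1}, so:

  H_0: rank C_0 − rank ∂_1 = 6 − 5 = 1, and the invariant factors of ∂_1 are all 1, so H_0 ≅ Z.
  H_1: rank ker ∂_1 − rank ∂_2 = (15 − 5) − 10 = 0, and ∂_2 has invariant factor 2 > 1, so H_1 ≅ Z/2Z.
  H_2: rank ker ∂_2 − rank ∂_3 = (10 − 10) − 0 = 0, and there is no ∂_3, so H_2 ≅ 0.

As a check, the Euler characteristic is 6 − 15 + 10 = 1, which agrees with 1 − 0 + 0 = 1.

H_0 = Z,  H_1 = Z/2Z,  H_2 = 0.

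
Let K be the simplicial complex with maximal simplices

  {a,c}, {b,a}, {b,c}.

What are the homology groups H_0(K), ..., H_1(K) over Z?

H_0 ≅ Z,  H_1 ≅ Z.

Fix the vertex order a < b < c and write every simplex with vertices in increasing order. Then dim K = 1 and the simplices of K are:

  0-simplices (3): a, b, c
  1-simplices (3): ab, ac, bc

so the chain groups are C_0 ≅ Z^3, C_1 ≅ Z^3.

∂_1: C_1 → C_0 sends each edge [p,q] (with p < q) to q − p.
As a 3×3 matrix over Z this has rank 2, with invariant factors (1,1).

From H_k ≅ ker(∂_k) / im(∂_{k+1}) we obtain:

  H_0: rank C_0 − rank ∂_1 = 3 − 2 = 1, and the invariant factors of ∂_1 are all 1, so H_0 ≅ Z.
  H_1: rank ker ∂_1 − rank ∂_2 = (3 − 2) − 0 = 1, and there is no ∂_2, so H_1 ≅ Z.

(K is a triangulation of the circle S^1.)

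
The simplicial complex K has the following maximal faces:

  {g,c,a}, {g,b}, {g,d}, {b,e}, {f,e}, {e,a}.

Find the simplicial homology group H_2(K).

H_2 = 0.

Order the vertices as a < b < c < d < e < f < g. Listing each simplex with vertices in this order, K has dimension 2 with simplices:

  0-simplices (7): a, b, c, d, e, f, g
  1-simplices (8): ac, ae, ag, be, bg, cg, dg, ef
  2-simplices (1): acg

giving chain groups C_0 ≅ Z^7, C_1 ≅ Z^8, C_2 ≅ Z^1.

Boundary ∂_1: C_1 → C_0 sends each edge [p,q] (with p < q) to q − p. For instance
  ∂cg = g − c.
The resulting 7×8 matrix has rank 6, and its Smith normal form has invariant factors (1,1,1,1,1,1).

Boundary ∂_2: C_2 → C_1 sends each 2-simplex [p,q,r] to [q,r] − [p,r] + [p,q]. For instance
  ∂acg = cg − ag + ac.
This gives a 8×1 integer matrix of rank 1; reducing to Smith normal form yields diagonal entries (1).

Reading off H_k = ker ∂_k / im ∂_{k+1}:

  H_2: rank ker ∂_2 − rank ∂_3 = (1 − 1) − 0 = 0, and there is no ∂_3, so H_2 = 0.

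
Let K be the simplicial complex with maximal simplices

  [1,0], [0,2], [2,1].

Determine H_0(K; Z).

H_0 ≅ Z.

Order the vertices as 0 < 1 < 2. Listing each simplex with vertices in this order, K has dimension 1 with simplices:

  0-simplices (3): [0], [1], [2]
  1-simplices (3): [0,1], [0,2], [1,2]

so the chain groups are C_0 ≅ Z^3, C_1 ≅ Z^3.

Boundary ∂_1: C_1 → C_0 sends each edge [p,q] (with p < q) to q − p. For instance
  ∂[0,2] = [2] − [0].
The 3×3 boundary matrix has rank 2 and Smith normal form diag(1,1).

Reading off H_k = ker ∂_k / im ∂_{k+1}:

  H_0: rank C_0 − rank ∂_1 = 3 − 2 = 1, and the invariant factors of ∂_1 are all 1, so H_0 = Z.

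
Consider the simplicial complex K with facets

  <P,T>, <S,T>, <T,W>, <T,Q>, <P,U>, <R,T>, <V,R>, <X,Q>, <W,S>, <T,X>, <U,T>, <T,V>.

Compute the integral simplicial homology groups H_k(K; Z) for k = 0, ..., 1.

H_0 ≅ Z,  H_1 ≅ Z^4.

Take the total order P < Q < R < S < T < U < V < W < X on the vertex set. Then K (dimension 1) consists of the simplices:

  0-simplices (9): P, Q, R, S, T, U, V, W, X
  1-simplices (12): PT, PU, QT, QX, RT, RV, ST, SW, TU, TV, TW, TX

giving chain groups C_0 ≅ Z^9, C_1 ≅ Z^12.

∂_1: C_1 → C_0 is given by ∂[p,q] = [q] − [p]. For instance
  ∂TX = X − T.
This gives a 9×12 integer matrix of rank 8; reducing to Smith normal form yields diagonal entries (1,1,1,1,1,1,1,1).

Computing H_k = (kernel of ∂_k) / (image of ∂_{k+1}):

  H_0: rank C_0 − rank ∂_1 = 9 − 8 = 1, and the invariant factors of ∂_1 are all 1, so H_0 ≅ Z.
  H_1: rank ker ∂_1 − rank ∂_2 = (12 − 8) − 0 = 4, and there is no ∂_2, so H_1 ≅ Z^4.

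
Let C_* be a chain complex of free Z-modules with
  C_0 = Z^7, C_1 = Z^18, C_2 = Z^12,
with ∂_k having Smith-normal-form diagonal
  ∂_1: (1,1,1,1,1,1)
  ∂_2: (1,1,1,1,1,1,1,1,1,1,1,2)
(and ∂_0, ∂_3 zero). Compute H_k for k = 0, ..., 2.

H_0: b_0 = 7 − 0 − 6 = 1; torsion from ∂_1 factors > 1: none. So H_0 = Z.
H_1: b_1 = 18 − 6 − 12 = 0; torsion from ∂_2 factors > 1: [2]. So H_1 = Z/2.
H_2: b_2 = 12 − 12 − 0 = 0; torsion from ∂_3 factors > 1: none. So H_2 = 0.

H_0 = Z,  H_1 = Z/2,  H_2 = 0.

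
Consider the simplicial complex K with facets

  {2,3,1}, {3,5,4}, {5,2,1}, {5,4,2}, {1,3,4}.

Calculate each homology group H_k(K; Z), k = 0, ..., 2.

Order the vertices as 1 < 2 < 3 < 4 < 5. Listing each simplex with vertices in this order, K has dimension 2 with simplices:

  0-simplices (5): [1], [2], [3], [4], [5]
  1-simplices (10): [1,2], [1,3], [1,4], [1,5], [2,3], [2,4], [2,5], [3,4], [3,5], [4,5]
  2-simplices (5): [1,2,3], [1,2,5], [1,3,4], [2,4,5], [3,4,5]

so the chain groups are C_0 ≅ Z^5, C_1 ≅ Z^10, C_2 ≅ Z^5.

The boundary map ∂_1: C_1 → C_0 is given by ∂[p,q] = [q] − [p]. For instance
  ∂[1,2] = [2] − [1].
As a 5×10 matrix over Z this has rank 4, with invariant factors (1,1,1,1).

Boundary ∂_2: C_2 → C_1 acts by ∂[p,q,r] = [q,r] − [p,r] + [p,q]. For instance
  ∂[2,4,5] = [4,5] − [2,5] + [2,4],
  ∂[1,2,5] = [2,5] − [1,5] + [1,2].
The 10×5 boundary matrix has rank 5 and Smith normal form diag(1,1,1,1,1).

From H_k ≅ ker(∂_k) / im(∂_{k+1}) we obtain:

  H_0: rank C_0 − rank ∂_1 = 5 − 4 = 1, and the invariant factors of ∂_1 are all 1, so H_0 = Z.
  H_1: rank ker ∂_1 − rank ∂_2 = (10 − 4) − 5 = 1, and the invariant factors of ∂_2 are all 1, so H_1 = Z.
  H_2: rank ker ∂_2 − rank ∂_3 = (5 − 5) − 0 = 0, and there is no ∂_3, so H_2 = 0.

H_0 = Z,  H_1 = Z,  H_2 = 0.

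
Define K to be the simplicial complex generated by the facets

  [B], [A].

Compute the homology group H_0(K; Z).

Order the vertices as A < B. Listing each simplex with vertices in this order, K has dimension 0 with simplices:

  0-simplices (2): A, B

so the chain groups are C_0 ≅ Z^2.

Now H_k = ker ∂_k / im ∂_{k+1}, so:

  H_0: rank C_0 − rank ∂_1 = 2 − 0 = 2, and there is no ∂_1, so H_0 = Z^2.

(K is a triangulation of a set of 2 points.)

H_0 ≅ Z^2.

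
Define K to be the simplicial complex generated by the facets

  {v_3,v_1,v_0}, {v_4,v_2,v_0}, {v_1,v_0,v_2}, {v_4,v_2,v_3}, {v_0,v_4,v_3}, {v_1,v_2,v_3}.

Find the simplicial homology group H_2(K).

H_2 ≅ Z.

We work with the vertex ordering v_0 < v_1 < v_2 < v_3 < v_4. The simplices of K, each written with vertices in increasing order, are:

  0-simplices (5): [v_0], [v_1], [v_2], [v_3], [v_4]
  1-simplices (9): [v_0,v_1], [v_0,v_2], [v_0,v_3], [v_0,v_4], [v_1,v_2], [v_1,v_3], [v_2,v_3], [v_2,v_4], [v_3,v_4]
  2-simplices (6): [v_0,v_1,v_2], [v_0,v_1,v_3], [v_0,v_2,v_4], [v_0,v_3,v_4], [v_1,v_2,v_3], [v_2,v_3,v_4]

so the chain groups are C_0 ≅ Z^5, C_1 ≅ Z^9, C_2 ≅ Z^6.

∂_1: C_1 → C_0 maps an edge to its endpoints' difference, ∂[p,q] = q − p. For instance
  ∂[v_0,v_3] = [v_3] − [v_0].
The resulting 5×9 matrix has rank 4, and its Smith normal form has invariant factors (1,1,1,1).

∂_2: C_2 → C_1 sends each 2-simplex [p,q,r] to [q,r] − [p,r] + [p,q]. For instance
  ∂[v_0,v_3,v_4] = [v_3,v_4] − [v_0,v_4] + [v_0,v_3],
  ∂[v_0,v_2,v_4] = [v_2,v_4] − [v_0,v_4] + [v_0,v_2].
The resulting 9×6 matrix has rank 5, and its Smith normal form has invariant factors (1,1,1,1,1).

Now H_k = ker ∂_k / im ∂_{k+1}, so:

  H_2: rank ker ∂_2 − rank ∂_3 = (6 − 5) − 0 = 1, and there is no ∂_3, so H_2 ≅ Z.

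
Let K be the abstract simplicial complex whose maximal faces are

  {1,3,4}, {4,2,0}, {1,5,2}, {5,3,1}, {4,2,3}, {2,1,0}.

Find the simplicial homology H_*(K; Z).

H_0 = Z,  H_1 = Z,  H_2 = 0.

Take the total order 0 < 1 < 2 < 3 < 4 < 5 on the vertex set. Then K (dimension 2) consists of the simplices:

  0-simplices (6): [0], [1], [2], [3], [4], [5]
  1-simplices (12): [0,1], [0,2], [0,4], [1,2], [1,3], [1,4], [1,5], [2,3], [2,4], [2,5], [3,4], [3,5]
  2-simplices (6): [0,1,2], [0,2,4], [1,2,5], [1,3,4], [1,3,5], [2,3,4]

giving chain groups C_0 ≅ Z^6, C_1 ≅ Z^12, C_2 ≅ Z^6.

The boundary map ∂_1: C_1 → C_0 sends each edge [p,q] (with p < q) to q − p.
The 6×12 boundary matrix has rank 5 and Smith normal form diag(1,1,1,1,1).

Boundary ∂_2: C_2 → C_1 acts by ∂[p,q,r] = [q,r] − [p,r] + [p,q]. For instance
  ∂[1,3,4] = [3,4] − [1,4] + [1,3],
  ∂[2,3,4] = [3,4] − [2,4] + [2,3].
This gives a 12×6 integer matrix of rank 6; reducing to Smith normal form yields diagonal entries (1,1,1,1,1,1).

Computing H_k = (kernel of ∂_k) / (image of ∂_{k+1}):

  H_0: rank C_0 − rank ∂_1 = 6 − 5 = 1, and the invariant factors of ∂_1 are all 1, so H_0 ≅ Z.
  H_1: rank ker ∂_1 − rank ∂_2 = (12 − 5) − 6 = 1, and the invariant factors of ∂_2 are all 1, so H_1 ≅ Z.
  H_2: rank ker ∂_2 − rank ∂_3 = (6 − 6) − 0 = 0, and there is no ∂_3, so H_2 ≅ 0.

(K is a triangulation of the cylinder S^1 x I.)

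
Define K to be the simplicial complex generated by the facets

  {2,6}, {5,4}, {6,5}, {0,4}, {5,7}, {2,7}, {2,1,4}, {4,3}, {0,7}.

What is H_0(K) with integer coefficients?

H_0 ≅ Z.

Take the total order 0 < 1 < 2 < 3 < 4 < 5 < 6 < 7 on the vertex set. Then K (dimension 2) consists of the simplices:

  0-simplices (8): [0], [1], [2], [3], [4], [5], [6], [7]
  1-simplices (11): [0,4], [0,7], [1,2], [1,4], [2,4], [2,6], [2,7], [3,4], [4,5], [5,6], [5,7]
  2-simplices (1): [1,2,4]

Hence C_0 ≅ Z^8, C_1 ≅ Z^11, C_2 ≅ Z^1.

Boundary ∂_1: C_1 → C_0 sends each edge [p,q] (with p < q) to q − p. For instance
  ∂[4,5] = [5] − [4].
As a 8×11 matrix over Z this has rank 7, with invariant factors (1,1,1,1,1,1,1).

∂_2: C_2 → C_1 maps a triangle to the signed sum of its edges. For instance
  ∂[1,2,4] = [2,4] − [1,4] + [1,2].
As a 11×1 matrix over Z this has rank 1, with invariant factors (1).

Now H_k = ker ∂_k / im ∂_{k+1}, so:

  H_0: rank C_0 − rank ∂_1 = 8 − 7 = 1, and the invariant factors of ∂_1 are all 1, so H_0 = Z.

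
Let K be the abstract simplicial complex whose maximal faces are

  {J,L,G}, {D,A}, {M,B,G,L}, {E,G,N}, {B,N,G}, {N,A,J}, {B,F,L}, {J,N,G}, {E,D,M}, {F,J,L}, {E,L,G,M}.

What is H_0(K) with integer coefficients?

H_0 = Z.

Order the vertices as A < B < D < E < F < G < J < L < M < N. Listing each simplex with vertices in this order, K has dimension 3 with simplices:

  0-simplices (10): A, B, D, E, F, G, J, L, M, N
  1-simplices (23): AD, AJ, AN, BF, BG, BL, BM, BN, DE, DM, EG, EL, EM, EN, FJ, FL, GJ, GL, GM, GN, JL, JN, LM
  2-simplices (15): AJN, BFL, BGL, BGM, BGN, BLM, DEM, EGL, EGM, EGN, ELM, FJL, GJL, GJN, GLM
  3-simplices (2): BGLM, EGLM

so the chain groups are C_0 ≅ Z^10, C_1 ≅ Z^23, C_2 ≅ Z^15, C_3 ≅ Z^2.

Boundary ∂_1: C_1 → C_0 sends each edge [p,q] (with p < q) to q − p. For instance
  ∂DE = E − D.
As a 10×23 matrix over Z this has rank 9, with invariant factors (1,1,1,1,1,1,1,1,1).

The boundary map ∂_2: C_2 → C_1 maps a triangle to the signed sum of its edges. For instance
  ∂BFL = FL − BL + BF,
  ∂GJN = JN − GN + GJ.
The resulting 23×15 matrix has rank 13, and its Smith normal form has invariant factors (1,1,1,1,1,1,1,1,1,1,1,1,1).

∂_3: C_3 → C_2 sends each 3-simplex σ to the alternating sum Σ_i (−1)^i (σ with its i-th vertex removed). For instance
  ∂EGLM = GLM − ELM + EGM − EGL,
  ∂BGLM = GLM − BLM + BGM − BGL.
This gives a 15×2 integer matrix of rank 2; reducing to Smith normal form yields diagonal entries (1,1).

From H_k ≅ ker(∂_k) / im(∂_{k+1}) we obtain:

  H_0: rank C_0 − rank ∂_1 = 10 − 9 = 1, and the invariant factors of ∂_1 are all 1, so H_0 = Z.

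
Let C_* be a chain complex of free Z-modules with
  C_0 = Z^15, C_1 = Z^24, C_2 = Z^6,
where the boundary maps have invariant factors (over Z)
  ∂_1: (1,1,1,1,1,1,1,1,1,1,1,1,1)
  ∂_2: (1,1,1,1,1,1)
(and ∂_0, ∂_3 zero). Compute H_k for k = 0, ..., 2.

H_0: b_0 = 15 − 0 − 13 = 2; torsion from ∂_1 factors > 1: none. So H_0 ≅ Z^2.
H_1: b_1 = 24 − 13 − 6 = 5; torsion from ∂_2 factors > 1: none. So H_1 ≅ Z^5.
H_2: b_2 = 6 − 6 − 0 = 0; torsion from ∂_3 factors > 1: none. So H_2 ≅ 0.

H_0 ≅ Z^2,  H_1 ≅ Z^5,  H_2 = 0.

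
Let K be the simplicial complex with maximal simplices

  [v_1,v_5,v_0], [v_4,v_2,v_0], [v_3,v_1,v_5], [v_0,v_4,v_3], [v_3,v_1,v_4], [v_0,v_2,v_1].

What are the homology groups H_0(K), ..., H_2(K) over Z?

H_0 ≅ Z,  H_1 ≅ Z,  H_2 = 0.

Fix the vertex order v_0 < v_1 < v_2 < v_3 < v_4 < v_5 and write every simplex with vertices in increasing order. Then dim K = 2 and the simplices of K are:

  0-simplices (6): [v_0], [v_1], [v_2], [v_3], [v_4], [v_5]
  1-simplices (12): [v_0,v_1], [v_0,v_2], [v_0,v_3], [v_0,v_4], [v_0,v_5], [v_1,v_2], [v_1,v_3], [v_1,v_4], [v_1,v_5], [v_2,v_4], [v_3,v_4], [v_3,v_5]
  2-simplices (6): [v_0,v_1,v_2], [v_0,v_1,v_5], [v_0,v_2,v_4], [v_0,v_3,v_4], [v_1,v_3,v_4], [v_1,v_3,v_5]

Hence C_0 ≅ Z^6, C_1 ≅ Z^12, C_2 ≅ Z^6.

Boundary ∂_1: C_1 → C_0 is given by ∂[p,q] = [q] − [p].
The resulting 6×12 matrix has rank 5, and its Smith normal form has invariant factors (1,1,1,1,1).

The boundary map ∂_2: C_2 → C_1 sends each 2-simplex [p,q,r] to [q,r] − [p,r] + [p,q]. For instance
  ∂[v_0,v_2,v_4] = [v_2,v_4] − [v_0,v_4] + [v_0,v_2],
  ∂[v_0,v_1,v_5] = [v_1,v_5] − [v_0,v_5] + [v_0,v_1].
This gives a 12×6 integer matrix of rank 6; reducing to Smith normal form yields diagonal entries (1,1,1,1,1,1).

Now H_k = ker ∂_k / im ∂_{k+1}, so:

  H_0: rank C_0 − rank ∂_1 = 6 − 5 = 1, and the invariant factors of ∂_1 are all 1, so H_0 ≅ Z.
  H_1: rank ker ∂_1 − rank ∂_2 = (12 − 5) − 6 = 1, and the invariant factors of ∂_2 are all 1, so H_1 ≅ Z.
  H_2: rank ker ∂_2 − rank ∂_3 = (6 − 6) − 0 = 0, and there is no ∂_3, so H_2 ≅ 0.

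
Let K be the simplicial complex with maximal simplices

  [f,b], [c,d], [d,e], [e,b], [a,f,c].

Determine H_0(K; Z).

H_0 = Z.

We work with the vertex ordering a < b < c < d < e < f. The simplices of K, each written with vertices in increasing order, are:

  0-simplices (6): a, b, c, d, e, f
  1-simplices (7): ac, af, be, bf, cd, cf, de
  2-simplices (1): acf

giving chain groups C_0 ≅ Z^6, C_1 ≅ Z^7, C_2 ≅ Z^1.

Boundary ∂_1: C_1 → C_0 maps an edge to its endpoints' difference, ∂[p,q] = q − p. For instance
  ∂af = f − a.
As a 6×7 matrix over Z this has rank 5, with invariant factors (1,1,1,1,1).

Boundary ∂_2: C_2 → C_1 sends each 2-simplex [p,q,r] to [q,r] − [p,r] + [p,q]. For instance
  ∂acf = cf − af + ac.
The resulting 7×1 matrix has rank 1, and its Smith normal form has invariant factors (1).

From H_k ≅ ker(∂_k) / im(∂_{k+1}) we obtain:

  H_0: rank C_0 − rank ∂_1 = 6 − 5 = 1, and the invariant factors of ∂_1 are all 1, so H_0 ≅ Z.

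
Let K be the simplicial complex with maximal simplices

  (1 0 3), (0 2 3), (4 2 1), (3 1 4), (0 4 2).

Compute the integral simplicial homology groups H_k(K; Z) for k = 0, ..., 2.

We work with the vertex ordering 0 < 1 < 2 < 3 < 4. The simplices of K, each written with vertices in increasing order, are:

  0-simplices (5): [0], [1], [2], [3], [4]
  1-simplices (10): [0,1], [0,2], [0,3], [0,4], [1,2], [1,3], [1,4], [2,3], [2,4], [3,4]
  2-simplices (5): [0,1,3], [0,2,3], [0,2,4], [1,2,4], [1,3,4]

Hence C_0 ≅ Z^5, C_1 ≅ Z^10, C_2 ≅ Z^5.

The boundary map ∂_1: C_1 → C_0 sends each edge [p,q] (with p < q) to q − p. For instance
  ∂[1,4] = [4] − [1].
As a 5×10 matrix over Z this has rank 4, with invariant factors (1,1,1,1).

The boundary map ∂_2: C_2 → C_1 sends each 2-simplex [p,q,r] to [q,r] − [p,r] + [p,q]. For instance
  ∂[1,3,4] = [3,4] − [1,4] + [1,3],
  ∂[1,2,4] = [2,4] − [1,4] + [1,2].
The 10×5 boundary matrix has rank 5 and Smith normal form diag(1,1,1,1,1).

Computing H_k = (kernel of ∂_k) / (image of ∂_{k+1}):

  H_0: rank C_0 − rank ∂_1 = 5 − 4 = 1, and the invariant factors of ∂_1 are all 1, so H_0 = Z.
  H_1: rank ker ∂_1 − rank ∂_2 = (10 − 4) − 5 = 1, and the invariant factors of ∂_2 are all 1, so H_1 = Z.
  H_2: rank ker ∂_2 − rank ∂_3 = (5 − 5) − 0 = 0, and there is no ∂_3, so H_2 = 0.

H_0 = Z,  H_1 = Z,  H_2 = 0.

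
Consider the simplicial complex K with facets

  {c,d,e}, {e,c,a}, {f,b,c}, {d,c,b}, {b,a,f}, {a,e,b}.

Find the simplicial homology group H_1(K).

H_1 = Z.

Fix the vertex order a < b < c < d < e < f and write every simplex with vertices in increasing order. Then dim K = 2 and the simplices of K are:

  0-simplices (6): a, b, c, d, e, f
  1-simplices (12): ab, ac, ae, af, bc, bd, be, bf, cd, ce, cf, de
  2-simplices (6): abe, abf, ace, bcd, bcf, cde

giving chain groups C_0 ≅ Z^6, C_1 ≅ Z^12, C_2 ≅ Z^6.

Boundary ∂_1: C_1 → C_0 maps an edge to its endpoints' difference, ∂[p,q] = q − p. For instance
  ∂ac = c − a.
As a 6×12 matrix over Z this has rank 5, with invariant factors (1,1,1,1,1).

Boundary ∂_2: C_2 → C_1 acts by ∂[p,q,r] = [q,r] − [p,r] + [p,q]. For instance
  ∂abf = bf − af + ab,
  ∂cde = de − ce + cd.
The 12×6 boundary matrix has rank 6 and Smith normal form diag(1,1,1,1,1,1).

From H_k ≅ ker(∂_k) / im(∂_{k+1}) we obtain:

  H_1: rank ker ∂_1 − rank ∂_2 = (12 − 5) − 6 = 1, and the invariant factors of ∂_2 are all 1, so H_1 = Z.

(K is a triangulation of the cylinder S^1 x I.)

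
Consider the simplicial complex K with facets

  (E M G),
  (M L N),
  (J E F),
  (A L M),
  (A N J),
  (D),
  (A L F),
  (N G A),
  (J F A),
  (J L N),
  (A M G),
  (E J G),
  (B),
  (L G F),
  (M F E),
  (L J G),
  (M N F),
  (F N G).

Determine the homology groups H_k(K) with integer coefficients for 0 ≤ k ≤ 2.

H_0 = Z^3,  H_1 = Z^2,  H_2 = Z.

We work with the vertex ordering A < B < D < E < F < G < J < L < M < N. The simplices of K, each written with vertices in increasing order, are:

  0-simplices (10): A, B, D, E, F, G, J, L, M, N
  1-simplices (24): AF, AG, AJ, AL, AM, AN, EF, EG, EJ, EM, FG, FJ, FL, FM, FN, GJ, GL, GM, GN, JL, JN, LM, LN, MN
  2-simplices (16): AFJ, AFL, AGM, AGN, AJN, ALM, EFJ, EFM, EGJ, EGM, FGL, FGN, FMN, GJL, JLN, LMN

so the chain groups are C_0 ≅ Z^10, C_1 ≅ Z^24, C_2 ≅ Z^16.

∂_1: C_1 → C_0 sends each edge [p,q] (with p < q) to q − p.
The 10×24 boundary matrix has rank 7 and Smith normal form diag(1,1,1,1,1,1,1).

The boundary map ∂_2: C_2 → C_1 sends each 2-simplex [p,q,r] to [q,r] − [p,r] + [p,q]. For instance
  ∂AGN = GN − AN + AG,
  ∂GJL = JL − GL + GJ.
As a 24×16 matrix over Z this has rank 15, with invariant factors (1,1,1,1,1,1,1,1,1,1,1,1,1,1,1).

From H_k ≅ ker(∂_k) / im(∂_{k+1}) we obtain:

  H_0: rank C_0 − rank ∂_1 = 10 − 7 = 3, and the invariant factors of ∂_1 are all 1, so H_0 = Z^3.
  H_1: rank ker ∂_1 − rank ∂_2 = (24 − 7) − 15 = 2, and the invariant factors of ∂_2 are all 1, so H_1 = Z^2.
  H_2: rank ker ∂_2 − rank ∂_3 = (16 − 15) − 0 = 1, and there is no ∂_3, so H_2 = Z.

As a check, the Euler characteristic is 10 − 24 + 16 = 2, which agrees with 3 − 2 + 1 = 2.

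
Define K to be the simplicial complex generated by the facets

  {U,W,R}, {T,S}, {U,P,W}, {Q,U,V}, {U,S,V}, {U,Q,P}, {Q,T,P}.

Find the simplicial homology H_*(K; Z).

H_0 = Z,  H_1 = Z,  H_2 = 0.

Fix the vertex order P < Q < R < S < T < U < V < W and write every simplex with vertices in increasing order. Then dim K = 2 and the simplices of K are:

  0-simplices (8): P, Q, R, S, T, U, V, W
  1-simplices (14): PQ, PT, PU, PW, QT, QU, QV, RU, RW, ST, SU, SV, UV, UW
  2-simplices (6): PQT, PQU, PUW, QUV, RUW, SUV

giving chain groups C_0 ≅ Z^8, C_1 ≅ Z^14, C_2 ≅ Z^6.

Boundary ∂_1: C_1 → C_0 sends each edge [p,q] (with p < q) to q − p.
As a 8×14 matrix over Z this has rank 7, with invariant factors (1,1,1,1,1,1,1).

∂_2: C_2 → C_1 maps a triangle to the signed sum of its edges. For instance
  ∂PQT = QT − PT + PQ,
  ∂SUV = UV − SV + SU.
The resulting 14×6 matrix has rank 6, and its Smith normal form has invariant factors (1,1,1,1,1,1).

From H_k ≅ ker(∂_k) / im(∂_{k+1}) we obtain:

  H_0: rank C_0 − rank ∂_1 = 8 − 7 = 1, and the invariant factors of ∂_1 are all 1, so H_0 ≅ Z.
  H_1: rank ker ∂_1 − rank ∂_2 = (14 − 7) − 6 = 1, and the invariant factors of ∂_2 are all 1, so H_1 ≅ Z.
  H_2: rank ker ∂_2 − rank ∂_3 = (6 − 6) − 0 = 0, and there is no ∂_3, so H_2 ≅ 0.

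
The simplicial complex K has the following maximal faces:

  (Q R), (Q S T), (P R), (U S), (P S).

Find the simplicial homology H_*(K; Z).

H_0 = Z,  H_1 = Z,  H_2 = 0.

We work with the vertex ordering P < Q < R < S < T < U. The simplices of K, each written with vertices in increasing order, are:

  0-simplices (6): P, Q, R, S, T, U
  1-simplices (7): PR, PS, QR, QS, QT, ST, SU
  2-simplices (1): QST

Hence C_0 ≅ Z^6, C_1 ≅ Z^7, C_2 ≅ Z^1.

Boundary ∂_1: C_1 → C_0 maps an edge to its endpoints' difference, ∂[p,q] = q − p.
This gives a 6×7 integer matrix of rank 5; reducing to Smith normal form yields diagonal entries (1,1,1,1,1).

∂_2: C_2 → C_1 maps a triangle to the signed sum of its edges. For instance
  ∂QST = ST − QT + QS.
This gives a 7×1 integer matrix of rank 1; reducing to Smith normal form yields diagonal entries (1).

Now H_k = ker ∂_k / im ∂_{k+1}, so:

  H_0: rank C_0 − rank ∂_1 = 6 − 5 = 1, and the invariant factors of ∂_1 are all 1, so H_0 ≅ Z.
  H_1: rank ker ∂_1 − rank ∂_2 = (7 − 5) − 1 = 1, and the invariant factors of ∂_2 are all 1, so H_1 ≅ Z.
  H_2: rank ker ∂_2 − rank ∂_3 = (1 − 1) − 0 = 0, and there is no ∂_3, so H_2 ≅ 0.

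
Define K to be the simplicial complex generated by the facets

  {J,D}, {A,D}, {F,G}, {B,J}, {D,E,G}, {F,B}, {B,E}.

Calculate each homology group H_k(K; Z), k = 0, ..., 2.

H_0 = Z,  H_1 = Z^2,  H_2 = 0.

Take the total order A < B < D < E < F < G < J on the vertex set. Then K (dimension 2) consists of the simplices:

  0-simplices (7): A, B, D, E, F, G, J
  1-simplices (9): AD, BE, BF, BJ, DE, DG, DJ, EG, FG
  2-simplices (1): DEG

giving chain groups C_0 ≅ Z^7, C_1 ≅ Z^9, C_2 ≅ Z^1.

The boundary map ∂_1: C_1 → C_0 is given by ∂[p,q] = [q] − [p]. For instance
  ∂DJ = J − D.
The resulting 7×9 matrix has rank 6, and its Smith normal form has invariant factors (1,1,1,1,1,1).

The boundary map ∂_2: C_2 → C_1 sends each 2-simplex [p,q,r] to [q,r] − [p,r] + [p,q]. For instance
  ∂DEG = EG − DG + DE.
This gives a 9×1 integer matrix of rank 1; reducing to Smith normal form yields diagonal entries (1).

Reading off H_k = ker ∂_k / im ∂_{k+1}:

  H_0: rank C_0 − rank ∂_1 = 7 − 6 = 1, and the invariant factors of ∂_1 are all 1, so H_0 ≅ Z.
  H_1: rank ker ∂_1 − rank ∂_2 = (9 − 6) − 1 = 2, and the invariant factors of ∂_2 are all 1, so H_1 ≅ Z^2.
  H_2: rank ker ∂_2 − rank ∂_3 = (1 − 1) − 0 = 0, and there is no ∂_3, so H_2 ≅ 0.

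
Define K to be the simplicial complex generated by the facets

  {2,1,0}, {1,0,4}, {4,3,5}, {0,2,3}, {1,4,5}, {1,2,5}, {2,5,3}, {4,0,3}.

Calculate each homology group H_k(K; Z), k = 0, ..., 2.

H_0 = Z,  H_1 = 0,  H_2 = Z.

Take the total order 0 < 1 < 2 < 3 < 4 < 5 on the vertex set. Then K (dimension 2) consists of the simplices:

  0-simplices (6): [0], [1], [2], [3], [4], [5]
  1-simplices (12): [0,1], [0,2], [0,3], [0,4], [1,2], [1,4], [1,5], [2,3], [2,5], [3,4], [3,5], [4,5]
  2-simplices (8): [0,1,2], [0,1,4], [0,2,3], [0,3,4], [1,2,5], [1,4,5], [2,3,5], [3,4,5]

Hence C_0 ≅ Z^6, C_1 ≅ Z^12, C_2 ≅ Z^8.

The boundary map ∂_1: C_1 → C_0 sends each edge [p,q] (with p < q) to q − p.
The resulting 6×12 matrix has rank 5, and its Smith normal form has invariant factors (1,1,1,1,1).

The boundary map ∂_2: C_2 → C_1 acts by ∂[p,q,r] = [q,r] − [p,r] + [p,q]. For instance
  ∂[0,1,2] = [1,2] − [0,2] + [0,1],
  ∂[0,1,4] = [1,4] − [0,4] + [0,1].
The resulting 12×8 matrix has rank 7, and its Smith normal form has invariant factors (1,1,1,1,1,1,1).

Computing H_k = (kernel of ∂_k) / (image of ∂_{k+1}):

  H_0: rank C_0 − rank ∂_1 = 6 − 5 = 1, and the invariant factors of ∂_1 are all 1, so H_0 ≅ Z.
  H_1: rank ker ∂_1 − rank ∂_2 = (12 − 5) − 7 = 0, and the invariant factors of ∂_2 are all 1, so H_1 ≅ 0.
  H_2: rank ker ∂_2 − rank ∂_3 = (8 − 7) − 0 = 1, and there is no ∂_3, so H_2 ≅ Z.

As a check, the Euler characteristic is 6 − 12 + 8 = 2, which agrees with 1 − 0 + 1 = 2.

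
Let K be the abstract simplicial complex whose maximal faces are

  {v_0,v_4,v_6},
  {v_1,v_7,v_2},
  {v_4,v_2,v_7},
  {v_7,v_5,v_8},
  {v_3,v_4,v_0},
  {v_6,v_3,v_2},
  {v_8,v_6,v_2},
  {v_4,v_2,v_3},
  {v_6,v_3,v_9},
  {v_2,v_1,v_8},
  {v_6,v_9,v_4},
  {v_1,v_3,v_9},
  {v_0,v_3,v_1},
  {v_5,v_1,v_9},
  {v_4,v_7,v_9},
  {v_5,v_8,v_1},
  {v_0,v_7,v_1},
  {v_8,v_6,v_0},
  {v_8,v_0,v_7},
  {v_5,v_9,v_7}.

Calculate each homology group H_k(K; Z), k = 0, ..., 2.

Take the total order v_0 < v_1 < v_2 < v_3 < v_4 < v_5 < v_6 < v_7 < v_8 < v_9 on the vertex set. Then K (dimension 2) consists of the simplices:

  0-simplices (10): [v_0], [v_1], [v_2], [v_3], [v_4], [v_5], [v_6], [v_7], [v_8], [v_9]
  1-simplices (30): (30 of them)
  2-simplices (20): (20 of them)

Hence C_0 ≅ Z^10, C_1 ≅ Z^30, C_2 ≅ Z^20.

The boundary map ∂_1: C_1 → C_0 sends each edge [p,q] (with p < q) to q − p. For instance
  ∂[v_3,v_9] = [v_9] − [v_3].
The 10×30 boundary matrix has rank 9 and Smith normal form diag(1,1,1,1,1,1,1,1,1).

The boundary map ∂_2: C_2 → C_1 acts by ∂[p,q,r] = [q,r] − [p,r] + [p,q]. For instance
  ∂[v_0,v_7,v_8] = [v_7,v_8] − [v_0,v_8] + [v_0,v_7],
  ∂[v_2,v_3,v_6] = [v_3,v_6] − [v_2,v_6] + [v_2,v_3].
As a 30×20 matrix over Z this has rank 20, with invariant factors (1,1,1,1,1,1,1,1,1,1,1,1,1,1,1,1,1,1,1,2).

From H_k ≅ ker(∂_k) / im(∂_{k+1}) we obtain:

  H_0: rank C_0 − rank ∂_1 = 10 − 9 = 1, and the invariant factors of ∂_1 are all 1, so H_0 ≅ Z.
  H_1: rank ker ∂_1 − rank ∂_2 = (30 − 9) − 20 = 1, and ∂_2 has invariant factor 2 > 1, so H_1 ≅ Z ⊕ Z/2.
  H_2: rank ker ∂_2 − rank ∂_3 = (20 − 20) − 0 = 0, and there is no ∂_3, so H_2 ≅ 0.

H_0 = Z,  H_1 = Z ⊕ Z/2,  H_2 = 0.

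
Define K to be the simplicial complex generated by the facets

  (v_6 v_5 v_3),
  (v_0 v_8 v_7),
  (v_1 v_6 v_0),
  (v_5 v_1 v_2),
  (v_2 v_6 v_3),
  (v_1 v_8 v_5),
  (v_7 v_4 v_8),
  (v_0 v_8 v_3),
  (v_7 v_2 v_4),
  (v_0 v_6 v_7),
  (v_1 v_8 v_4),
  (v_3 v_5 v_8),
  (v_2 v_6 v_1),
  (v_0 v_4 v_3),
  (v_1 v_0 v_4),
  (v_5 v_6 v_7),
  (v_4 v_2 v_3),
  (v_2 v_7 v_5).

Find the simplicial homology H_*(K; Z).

H_0 ≅ Z,  H_1 ≅ Z ⊕ Z/2Z,  H_2 = 0.

We work with the vertex ordering v_0 < v_1 < v_2 < v_3 < v_4 < v_5 < v_6 < v_7 < v_8. The simplices of K, each written with vertices in increasing order, are:

  0-simplices (9): [v_0], [v_1], [v_2], [v_3], [v_4], [v_5], [v_6], [v_7], [v_8]
  1-simplices (27): (27 of them)
  2-simplices (18): (18 of them)

Hence C_0 ≅ Z^9, C_1 ≅ Z^27, C_2 ≅ Z^18.

Boundary ∂_1: C_1 → C_0 sends each edge [p,q] (with p < q) to q − p. For instance
  ∂[v_2,v_7] = [v_7] − [v_2].
This gives a 9×27 integer matrix of rank 8; reducing to Smith normal form yields diagonal entries (1,1,1,1,1,1,1,1).

The boundary map ∂_2: C_2 → C_1 maps a triangle to the signed sum of its edges. For instance
  ∂[v_2,v_5,v_7] = [v_5,v_7] − [v_2,v_7] + [v_2,v_5],
  ∂[v_2,v_4,v_7] = [v_4,v_7] − [v_2,v_7] + [v_2,v_4].
The 27×18 boundary matrix has rank 18 and Smith normal form diag(1,1,1,1,1,1,1,1,1,1,1,1,1,1,1,1,1,2).

Now H_k = ker ∂_k / im ∂_{k+1}, so:

  H_0: rank C_0 − rank ∂_1 = 9 − 8 = 1, and the invariant factors of ∂_1 are all 1, so H_0 = Z.
  H_1: rank ker ∂_1 − rank ∂_2 = (27 − 8) − 18 = 1, and ∂_2 has invariant factor 2 > 1, so H_1 = Z ⊕ Z/2Z.
  H_2: rank ker ∂_2 − rank ∂_3 = (18 − 18) − 0 = 0, and there is no ∂_3, so H_2 = 0.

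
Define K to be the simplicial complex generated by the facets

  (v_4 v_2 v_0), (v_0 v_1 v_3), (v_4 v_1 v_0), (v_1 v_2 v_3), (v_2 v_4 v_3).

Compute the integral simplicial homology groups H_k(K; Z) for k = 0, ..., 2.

Take the total order v_0 < v_1 < v_2 < v_3 < v_4 on the vertex set. Then K (dimension 2) consists of the simplices:

  0-simplices (5): [v_0], [v_1], [v_2], [v_3], [v_4]
  1-simplices (10): [v_0,v_1], [v_0,v_2], [v_0,v_3], [v_0,v_4], [v_1,v_2], [v_1,v_3], [v_1,v_4], [v_2,v_3], [v_2,v_4], [v_3,v_4]
  2-simplices (5): [v_0,v_1,v_3], [v_0,v_1,v_4], [v_0,v_2,v_4], [v_1,v_2,v_3], [v_2,v_3,v_4]

giving chain groups C_0 ≅ Z^5, C_1 ≅ Z^10, C_2 ≅ Z^5.

Boundary ∂_1: C_1 → C_0 is given by ∂[p,q] = [q] − [p]. For instance
  ∂[v_2,v_4] = [v_4] − [v_2].
This gives a 5×10 integer matrix of rank 4; reducing to Smith normal form yields diagonal entries (1,1,1,1).

Boundary ∂_2: C_2 → C_1 maps a triangle to the signed sum of its edges. For instance
  ∂[v_0,v_1,v_4] = [v_1,v_4] − [v_0,v_4] + [v_0,v_1],
  ∂[v_1,v_2,v_3] = [v_2,v_3] − [v_1,v_3] + [v_1,v_2].
The resulting 10×5 matrix has rank 5, and its Smith normal form has invariant factors (1,1,1,1,1).

Computing H_k = (kernel of ∂_k) / (image of ∂_{k+1}):

  H_0: rank C_0 − rank ∂_1 = 5 − 4 = 1, and the invariant factors of ∂_1 are all 1, so H_0 = Z.
  H_1: rank ker ∂_1 − rank ∂_2 = (10 − 4) − 5 = 1, and the invariant factors of ∂_2 are all 1, so H_1 = Z.
  H_2: rank ker ∂_2 − rank ∂_3 = (5 − 5) − 0 = 0, and there is no ∂_3, so H_2 = 0.

As a check, the Euler characteristic is 5 − 10 + 5 = 0, which agrees with 1 − 1 + 0 = 0.

H_0 ≅ Z,  H_1 ≅ Z,  H_2 = 0.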